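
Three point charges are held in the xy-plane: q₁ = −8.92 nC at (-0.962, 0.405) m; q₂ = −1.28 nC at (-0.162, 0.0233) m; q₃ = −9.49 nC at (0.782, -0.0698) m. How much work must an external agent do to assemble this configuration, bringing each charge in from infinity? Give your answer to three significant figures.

6.52×10⁻⁷ J

The assembly work is the sum of pairwise potential energies, U = Σ_{i<j} kqᵢqⱼ/rᵢⱼ.
Pair separations: r₁₂ = 0.886 m, r₁₃ = 1.81 m, r₂₃ = 0.949 m.
U = (1.16×10⁻⁷) + (4.21×10⁻⁷) + (1.15×10⁻⁷) = 6.52×10⁻⁷ J.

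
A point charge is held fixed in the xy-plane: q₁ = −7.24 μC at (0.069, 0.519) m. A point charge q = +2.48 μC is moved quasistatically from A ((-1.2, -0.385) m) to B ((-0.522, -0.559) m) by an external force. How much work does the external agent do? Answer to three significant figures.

For quasistatic motion the external work equals the change in potential energy: W_ext = qΔV = q(V_B − V_A).
At A: distance to the source charge is 1.56 m; V_A = kq₁/r = -4.18×10⁴ V.
At B: distance to the source charge is 1.23 m; V_B = kq₁/r = -5.29×10⁴ V.
ΔV = V_B − V_A = -1.12×10⁴ V.
W_ext = qΔV = (2.48×10⁻⁶ C)(-1.12×10⁴ V) = -0.0277 J.

-0.0277 J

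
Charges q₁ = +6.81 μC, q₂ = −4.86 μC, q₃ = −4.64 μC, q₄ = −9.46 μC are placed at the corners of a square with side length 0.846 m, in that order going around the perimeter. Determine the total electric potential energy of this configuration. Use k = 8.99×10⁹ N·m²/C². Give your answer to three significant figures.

The assembly work is the sum of pairwise potential energies, U = Σ_{i<j} kqᵢqⱼ/rᵢⱼ.
The four side pairs have separation 0.846 m and the two diagonal pairs 1.20 m.
Summing all 6 pair terms gives U = -0.222 J.

-0.222 J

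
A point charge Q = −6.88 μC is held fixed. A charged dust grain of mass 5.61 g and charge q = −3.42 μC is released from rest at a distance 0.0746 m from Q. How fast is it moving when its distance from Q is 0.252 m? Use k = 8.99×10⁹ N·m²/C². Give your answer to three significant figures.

26.7 m/s

Only the electrostatic force acts, so mechanical energy is conserved: ½mv² = U₁ − U₂ = kQq(1/r₁ − 1/r₂).
U₁ − U₂ = (8.99×10⁹ N·m²/C²)(-6.88×10⁻⁶ C)(-3.42×10⁻⁶ C)(1/0.0746 − 1/0.252) = 2.00 J.
v = √(2·2.00/5.61×10⁻³) = 26.7 m/s.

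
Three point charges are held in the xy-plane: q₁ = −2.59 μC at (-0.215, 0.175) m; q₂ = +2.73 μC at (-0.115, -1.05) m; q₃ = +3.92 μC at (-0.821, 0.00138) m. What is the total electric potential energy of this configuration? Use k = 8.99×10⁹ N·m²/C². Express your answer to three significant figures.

The assembly work is the sum of pairwise potential energies, U = Σ_{i<j} kqᵢqⱼ/rᵢⱼ.
Pair separations: r₁₂ = 1.23 m, r₁₃ = 0.630 m, r₂₃ = 1.27 m.
U = (-0.0517) + (-0.145) + (0.0760) = -0.121 J.

-0.121 J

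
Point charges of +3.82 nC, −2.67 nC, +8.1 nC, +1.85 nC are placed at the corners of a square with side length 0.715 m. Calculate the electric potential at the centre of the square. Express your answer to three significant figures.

197 V

The total potential is the scalar sum of each charge's contribution, V = Σ kqᵢ/rᵢ.
The distance from each corner to the centre is a√2/2 = 0.506 m.
V = k[(3.82×10⁻⁹)/(0.506) + (-2.67×10⁻⁹)/(0.506) + (8.10×10⁻⁹)/(0.506) + (1.85×10⁻⁹)/(0.506)] = 197 V.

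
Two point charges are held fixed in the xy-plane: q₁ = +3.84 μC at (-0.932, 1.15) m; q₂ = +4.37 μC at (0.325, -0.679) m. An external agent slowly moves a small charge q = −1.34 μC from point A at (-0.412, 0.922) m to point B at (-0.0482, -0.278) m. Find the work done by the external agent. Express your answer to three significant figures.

-0.0123 J

For quasistatic motion the external work equals the change in potential energy: W_ext = qΔV = q(V_B − V_A).
At A: distances to the source charges are 0.568 m, 1.76 m; V_A = Σ kqᵢ/rᵢ = 8.31×10⁴ V.
At B: distances to the source charges are 1.68 m, 0.548 m; V_B = Σ kqᵢ/rᵢ = 9.23×10⁴ V.
ΔV = V_B − V_A = 9180 V.
W_ext = qΔV = (-1.34×10⁻⁶ C)(9180 V) = -0.0123 J.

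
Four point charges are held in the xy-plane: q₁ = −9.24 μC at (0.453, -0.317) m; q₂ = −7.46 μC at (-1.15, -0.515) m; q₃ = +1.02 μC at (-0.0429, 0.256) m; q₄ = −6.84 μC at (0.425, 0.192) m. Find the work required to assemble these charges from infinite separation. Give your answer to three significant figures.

The work to assemble the configuration equals its total potential energy, U = Σ kqᵢqⱼ/rᵢⱼ over all pairs.
Pair separations: r₁₂ = 1.62 m, r₁₃ = 0.758 m, r₁₄ = 0.510 m, r₂₃ = 1.35 m, r₂₄ = 1.73 m, r₃₄ = 0.472 m.
Summing all 6 pair terms gives U = 1.47 J.

1.47 J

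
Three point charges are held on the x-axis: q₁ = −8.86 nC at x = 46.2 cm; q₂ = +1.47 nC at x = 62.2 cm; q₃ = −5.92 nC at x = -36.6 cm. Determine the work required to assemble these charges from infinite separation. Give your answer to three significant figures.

-2.41×10⁻⁷ J

The assembly work is the sum of pairwise potential energies, U = Σ_{i<j} kqᵢqⱼ/rᵢⱼ.
Pair separations: r₁₂ = 0.160 m, r₁₃ = 0.828 m, r₂₃ = 0.988 m.
U = (-7.32×10⁻⁷) + (5.69×10⁻⁷) + (-7.92×10⁻⁸) = -2.41×10⁻⁷ J.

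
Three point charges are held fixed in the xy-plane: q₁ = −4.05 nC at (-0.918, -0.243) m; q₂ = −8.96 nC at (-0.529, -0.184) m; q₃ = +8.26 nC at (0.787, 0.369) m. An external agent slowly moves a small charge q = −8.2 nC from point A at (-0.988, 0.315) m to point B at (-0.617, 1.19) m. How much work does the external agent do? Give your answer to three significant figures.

-8.53×10⁻⁷ J

For quasistatic motion the external work equals the change in potential energy: W_ext = qΔV = q(V_B − V_A).
At A: distances to the source charges are 0.562 m, 0.678 m, 1.78 m; V_A = Σ kqᵢ/rᵢ = -142 V.
At B: distances to the source charges are 1.46 m, 1.38 m, 1.63 m; V_B = Σ kqᵢ/rᵢ = -37.7 V.
ΔV = V_B − V_A = 104 V.
W_ext = qΔV = (-8.20×10⁻⁹ C)(104 V) = -8.53×10⁻⁷ J.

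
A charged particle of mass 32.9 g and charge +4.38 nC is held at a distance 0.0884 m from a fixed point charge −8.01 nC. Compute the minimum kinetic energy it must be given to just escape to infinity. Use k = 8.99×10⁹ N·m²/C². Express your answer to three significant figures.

3.57×10⁻⁶ J

To just escape, total mechanical energy must reach zero at infinity: ½mv²_min + U = 0, so ½mv²_min = −U = |kQq|/r.
|U| = |kQq|/r = (8.99×10⁹ N·m²/C²)(8.01×10⁻⁹)(4.38×10⁻⁹)/(0.0884) = 3.57×10⁻⁶ J.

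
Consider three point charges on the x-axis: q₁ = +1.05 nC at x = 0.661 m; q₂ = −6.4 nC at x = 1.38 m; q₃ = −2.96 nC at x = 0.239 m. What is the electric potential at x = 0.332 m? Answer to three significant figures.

Electric potential is a scalar, so the contributions from each charge add algebraically: V = Σ kqᵢ/rᵢ.
Distances from the field point to each charge: r₁ = 0.329 m, r₂ = 1.05 m, r₃ = 0.0930 m.
V = k[(1.05×10⁻⁹)/(0.329) + (-6.40×10⁻⁹)/(1.05) + (-2.96×10⁻⁹)/(0.0930)] = -312 V.

-312 V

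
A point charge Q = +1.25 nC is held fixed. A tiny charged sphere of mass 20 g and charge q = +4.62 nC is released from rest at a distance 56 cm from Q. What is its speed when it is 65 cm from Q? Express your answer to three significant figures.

Only the electrostatic force acts, so mechanical energy is conserved: ½mv² = U₁ − U₂ = kQq(1/r₁ − 1/r₂).
U₁ − U₂ = (8.99×10⁹ N·m²/C²)(1.25×10⁻⁹ C)(4.62×10⁻⁹ C)(1/0.560 − 1/0.650) = 1.28×10⁻⁸ J.
v = √(2·1.28×10⁻⁸/0.0200) = 1.13×10⁻³ m/s.

1.13×10⁻³ m/s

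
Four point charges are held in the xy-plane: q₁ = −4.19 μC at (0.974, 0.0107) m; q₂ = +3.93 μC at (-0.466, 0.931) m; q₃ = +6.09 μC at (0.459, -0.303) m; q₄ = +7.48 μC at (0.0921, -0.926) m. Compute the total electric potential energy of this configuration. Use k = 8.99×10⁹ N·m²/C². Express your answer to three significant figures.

The work to assemble the configuration equals its total potential energy, U = Σ kqᵢqⱼ/rᵢⱼ over all pairs.
Pair separations: r₁₂ = 1.71 m, r₁₃ = 0.603 m, r₁₄ = 1.29 m, r₂₃ = 1.54 m, r₂₄ = 1.94 m, r₃₄ = 0.723 m.
Summing all 6 pair terms gives U = 0.156 J.

0.156 J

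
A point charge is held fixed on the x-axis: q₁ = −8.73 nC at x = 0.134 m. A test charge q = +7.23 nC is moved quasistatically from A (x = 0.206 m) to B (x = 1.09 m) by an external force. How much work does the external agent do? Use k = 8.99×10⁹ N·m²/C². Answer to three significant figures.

7.29×10⁻⁶ J

For quasistatic motion the external work equals the change in potential energy: W_ext = qΔV = q(V_B − V_A).
At A: distance to the source charge is 0.0720 m; V_A = kq₁/r = -1090 V.
At B: distance to the source charge is 0.956 m; V_B = kq₁/r = -82.1 V.
ΔV = V_B − V_A = 1010 V.
W_ext = qΔV = (7.23×10⁻⁹ C)(1010 V) = 7.29×10⁻⁶ J.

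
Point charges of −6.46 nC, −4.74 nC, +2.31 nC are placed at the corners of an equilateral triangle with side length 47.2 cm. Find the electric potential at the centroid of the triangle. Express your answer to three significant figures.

-293 V

Electric potential is a scalar, so the contributions from each charge add algebraically: V = Σ kqᵢ/rᵢ.
The distance from each vertex to the centroid is a/√3 = 0.273 m.
V = k[(-6.46×10⁻⁹)/(0.273) + (-4.74×10⁻⁹)/(0.273) + (2.31×10⁻⁹)/(0.273)] = -293 V.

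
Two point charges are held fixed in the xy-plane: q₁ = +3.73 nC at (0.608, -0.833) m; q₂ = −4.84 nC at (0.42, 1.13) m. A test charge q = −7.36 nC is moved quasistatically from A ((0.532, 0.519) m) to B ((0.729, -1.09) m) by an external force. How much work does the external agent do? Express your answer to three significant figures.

For quasistatic motion the external work equals the change in potential energy: W_ext = qΔV = q(V_B − V_A).
At A: distances to the source charges are 1.35 m, 0.621 m; V_A = Σ kqᵢ/rᵢ = -45.3 V.
At B: distances to the source charges are 0.284 m, 2.24 m; V_B = Σ kqᵢ/rᵢ = 98.6 V.
ΔV = V_B − V_A = 144 V.
W_ext = qΔV = (-7.36×10⁻⁹ C)(144 V) = -1.06×10⁻⁶ J.

-1.06×10⁻⁶ J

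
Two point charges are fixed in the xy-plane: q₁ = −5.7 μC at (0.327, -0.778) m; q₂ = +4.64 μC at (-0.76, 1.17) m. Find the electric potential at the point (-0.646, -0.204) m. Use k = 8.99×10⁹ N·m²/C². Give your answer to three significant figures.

-1.51×10⁴ V

Electric potential is a scalar, so the contributions from each charge add algebraically: V = Σ kqᵢ/rᵢ.
Distances from the field point to each charge: r₁ = 1.13 m, r₂ = 1.38 m.
V = k[(-5.70×10⁻⁶)/(1.13) + (4.64×10⁻⁶)/(1.38)] = -1.51×10⁴ V.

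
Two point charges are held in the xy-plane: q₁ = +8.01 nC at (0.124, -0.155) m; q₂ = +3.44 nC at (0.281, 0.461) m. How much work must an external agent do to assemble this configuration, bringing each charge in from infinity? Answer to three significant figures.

The work to assemble the configuration equals its total potential energy, U = Σ kqᵢqⱼ/rᵢⱼ over all pairs.
Pair separations: r₁₂ = 0.636 m.
U = (3.90×10⁻⁷) = 3.90×10⁻⁷ J.

3.90×10⁻⁷ J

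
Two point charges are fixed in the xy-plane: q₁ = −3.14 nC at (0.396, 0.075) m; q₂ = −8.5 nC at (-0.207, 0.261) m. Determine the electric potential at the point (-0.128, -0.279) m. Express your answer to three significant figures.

-185 V

The total potential is the scalar sum of each charge's contribution, V = Σ kqᵢ/rᵢ.
Distances from the field point to each charge: r₁ = 0.632 m, r₂ = 0.546 m.
V = k[(-3.14×10⁻⁹)/(0.632) + (-8.50×10⁻⁹)/(0.546)] = -185 V.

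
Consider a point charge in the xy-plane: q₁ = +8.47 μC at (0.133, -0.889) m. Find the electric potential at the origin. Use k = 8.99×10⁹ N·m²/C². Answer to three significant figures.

Electric potential is a scalar, so the contributions from each charge add algebraically: V = Σ kqᵢ/rᵢ.
Distances from the field point to each charge: r₁ = 0.899 m.
V = k[(8.47×10⁻⁶)/(0.899)] = 8.47×10⁴ V.

8.47×10⁴ V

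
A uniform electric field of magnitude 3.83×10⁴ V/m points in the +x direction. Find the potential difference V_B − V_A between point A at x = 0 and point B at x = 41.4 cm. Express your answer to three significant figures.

-1.59×10⁴ V

In a uniform field, potential decreases in the direction of E: V_B − V_A = −E·Δx.
V_B − V_A = −(3.83×10⁴ V/m)(0.414 m) = -1.59×10⁴ V.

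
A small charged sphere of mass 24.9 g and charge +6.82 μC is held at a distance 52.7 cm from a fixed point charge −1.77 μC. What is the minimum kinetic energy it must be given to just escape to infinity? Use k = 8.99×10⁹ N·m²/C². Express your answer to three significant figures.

0.206 J

To just escape, total mechanical energy must reach zero at infinity: ½mv²_min + U = 0, so ½mv²_min = −U = |kQq|/r.
|U| = |kQq|/r = (8.99×10⁹ N·m²/C²)(1.77×10⁻⁶)(6.82×10⁻⁶)/(0.527) = 0.206 J.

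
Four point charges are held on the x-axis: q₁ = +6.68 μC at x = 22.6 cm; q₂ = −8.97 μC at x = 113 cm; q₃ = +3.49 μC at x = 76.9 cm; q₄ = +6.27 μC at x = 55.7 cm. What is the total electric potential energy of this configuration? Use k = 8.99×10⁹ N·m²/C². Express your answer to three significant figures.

The work to assemble the configuration equals its total potential energy, U = Σ kqᵢqⱼ/rᵢⱼ over all pairs.
Pair separations: r₁₂ = 0.904 m, r₁₃ = 0.543 m, r₁₄ = 0.331 m, r₂₃ = 0.361 m, r₂₄ = 0.573 m, r₃₄ = 0.212 m.
Summing all 6 pair terms gives U = 0.194 J.

0.194 J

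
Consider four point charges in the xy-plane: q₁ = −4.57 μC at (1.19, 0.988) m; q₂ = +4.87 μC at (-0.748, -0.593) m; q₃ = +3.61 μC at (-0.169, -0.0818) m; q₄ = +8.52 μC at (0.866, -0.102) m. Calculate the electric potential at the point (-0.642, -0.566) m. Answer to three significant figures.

4.80×10⁵ V

Electric potential is a scalar, so the contributions from each charge add algebraically: V = Σ kqᵢ/rᵢ.
Distances from the field point to each charge: r₁ = 2.40 m, r₂ = 0.109 m, r₃ = 0.677 m, r₄ = 1.58 m.
V = k[(-4.57×10⁻⁶)/(2.40) + (4.87×10⁻⁶)/(0.109) + (3.61×10⁻⁶)/(0.677) + (8.52×10⁻⁶)/(1.58)] = 4.80×10⁵ V.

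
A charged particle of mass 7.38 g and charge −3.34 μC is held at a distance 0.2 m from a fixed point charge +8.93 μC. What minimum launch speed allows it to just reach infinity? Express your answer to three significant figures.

To just escape, total mechanical energy must reach zero at infinity: ½mv²_min + U = 0, so ½mv²_min = −U = |kQq|/r.
|U| = |kQq|/r = (8.99×10⁹ N·m²/C²)(8.93×10⁻⁶)(3.34×10⁻⁶)/(0.200) = 1.34 J.
v_min = √(2|U|/m) = √(2·1.34/7.38×10⁻³) = 19.1 m/s.

19.1 m/s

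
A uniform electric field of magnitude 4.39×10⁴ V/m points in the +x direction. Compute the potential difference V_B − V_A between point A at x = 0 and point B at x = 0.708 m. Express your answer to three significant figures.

In a uniform field, potential decreases in the direction of E: V_B − V_A = −E·Δx.
V_B − V_A = −(4.39×10⁴ V/m)(0.708 m) = -3.11×10⁴ V.

-3.11×10⁴ V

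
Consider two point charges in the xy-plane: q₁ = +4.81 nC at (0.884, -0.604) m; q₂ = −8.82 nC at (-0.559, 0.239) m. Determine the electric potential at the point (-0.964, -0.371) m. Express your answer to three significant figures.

-85.1 V

The total potential is the scalar sum of each charge's contribution, V = Σ kqᵢ/rᵢ.
Distances from the field point to each charge: r₁ = 1.86 m, r₂ = 0.732 m.
V = k[(4.81×10⁻⁹)/(1.86) + (-8.82×10⁻⁹)/(0.732)] = -85.1 V.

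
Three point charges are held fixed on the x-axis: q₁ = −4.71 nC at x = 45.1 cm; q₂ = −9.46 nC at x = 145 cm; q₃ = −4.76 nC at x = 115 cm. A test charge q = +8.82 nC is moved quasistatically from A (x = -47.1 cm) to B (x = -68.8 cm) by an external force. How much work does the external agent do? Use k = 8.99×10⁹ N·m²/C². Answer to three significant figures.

For quasistatic motion the external work equals the change in potential energy: W_ext = qΔV = q(V_B − V_A).
At A: distances to the source charges are 0.922 m, 1.92 m, 1.62 m; V_A = Σ kqᵢ/rᵢ = -117 V.
At B: distances to the source charges are 1.14 m, 2.14 m, 1.84 m; V_B = Σ kqᵢ/rᵢ = -100 V.
ΔV = V_B − V_A = 16.4 V.
W_ext = qΔV = (8.82×10⁻⁹ C)(16.4 V) = 1.44×10⁻⁷ J.

1.44×10⁻⁷ J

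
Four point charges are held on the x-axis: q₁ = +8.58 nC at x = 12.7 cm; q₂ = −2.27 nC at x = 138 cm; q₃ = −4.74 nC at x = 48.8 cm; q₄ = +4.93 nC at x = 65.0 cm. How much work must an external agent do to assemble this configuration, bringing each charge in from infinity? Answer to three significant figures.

-1.75×10⁻⁶ J

The work to assemble the configuration equals its total potential energy, U = Σ kqᵢqⱼ/rᵢⱼ over all pairs.
Pair separations: r₁₂ = 1.25 m, r₁₃ = 0.361 m, r₁₄ = 0.523 m, r₂₃ = 0.892 m, r₂₄ = 0.730 m, r₃₄ = 0.162 m.
Summing all 6 pair terms gives U = -1.75×10⁻⁶ J.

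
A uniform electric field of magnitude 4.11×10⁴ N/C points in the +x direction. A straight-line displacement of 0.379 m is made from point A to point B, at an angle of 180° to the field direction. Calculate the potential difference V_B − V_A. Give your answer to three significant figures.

Only the component of displacement along E changes the potential: ΔV = −E·d·cosθ.
ΔV = −(4.11×10⁴ V/m)(0.379 m)cos180° = 1.56×10⁴ V.

1.56×10⁴ V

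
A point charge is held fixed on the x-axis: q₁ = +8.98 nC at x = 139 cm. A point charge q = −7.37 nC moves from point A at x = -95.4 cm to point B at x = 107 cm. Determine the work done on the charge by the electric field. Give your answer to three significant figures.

1.61×10⁻⁶ J

The work done by the electric force is W_field = −ΔU = −q(V_B − V_A) = q(V_A − V_B).
At A: distance to the source charge is 2.34 m; V_A = kq₁/r = 34.4 V.
At B: distance to the source charge is 0.320 m; V_B = kq₁/r = 252 V.
ΔV = V_B − V_A = 218 V.
W_field = −qΔV = −(-7.37×10⁻⁹ C)(218 V) = 1.61×10⁻⁶ J.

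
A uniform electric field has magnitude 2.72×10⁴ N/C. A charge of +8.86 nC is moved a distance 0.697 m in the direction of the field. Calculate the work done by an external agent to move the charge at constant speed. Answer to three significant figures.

-1.68×10⁻⁴ J

The potential change for a displacement 0.697 m in the direction of the field is ΔV = −Ed = -1.90×10⁴ V.
W_ext = qΔV = -1.68×10⁻⁴ J.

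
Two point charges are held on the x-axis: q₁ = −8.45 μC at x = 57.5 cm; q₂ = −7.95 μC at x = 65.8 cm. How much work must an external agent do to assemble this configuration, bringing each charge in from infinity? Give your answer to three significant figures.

The assembly work is the sum of pairwise potential energies, U = Σ_{i<j} kqᵢqⱼ/rᵢⱼ.
Pair separations: r₁₂ = 0.0830 m.
U = (7.28) = 7.28 J.

7.28 J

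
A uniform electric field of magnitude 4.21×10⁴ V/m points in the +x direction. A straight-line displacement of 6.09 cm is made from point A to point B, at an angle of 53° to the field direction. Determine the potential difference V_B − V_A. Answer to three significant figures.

Only the component of displacement along E changes the potential: ΔV = −E·d·cosθ.
ΔV = −(4.21×10⁴ V/m)(0.0609 m)cos53° = -1540 V.

-1540 V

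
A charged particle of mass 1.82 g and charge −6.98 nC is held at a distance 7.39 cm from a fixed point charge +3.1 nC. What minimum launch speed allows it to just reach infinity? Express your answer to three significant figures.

0.0538 m/s

To just escape, total mechanical energy must reach zero at infinity: ½mv²_min + U = 0, so ½mv²_min = −U = |kQq|/r.
|U| = |kQq|/r = (8.99×10⁹ N·m²/C²)(3.10×10⁻⁹)(6.98×10⁻⁹)/(0.0739) = 2.63×10⁻⁶ J.
v_min = √(2|U|/m) = √(2·2.63×10⁻⁶/1.82×10⁻³) = 0.0538 m/s.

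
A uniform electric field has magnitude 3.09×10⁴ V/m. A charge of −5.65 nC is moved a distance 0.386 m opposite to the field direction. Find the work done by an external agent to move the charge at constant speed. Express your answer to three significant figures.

The potential change for a displacement 0.386 m opposite to the field direction is ΔV = +Ed = 1.19×10⁴ V.
W_ext = qΔV = -6.74×10⁻⁵ J.

-6.74×10⁻⁵ J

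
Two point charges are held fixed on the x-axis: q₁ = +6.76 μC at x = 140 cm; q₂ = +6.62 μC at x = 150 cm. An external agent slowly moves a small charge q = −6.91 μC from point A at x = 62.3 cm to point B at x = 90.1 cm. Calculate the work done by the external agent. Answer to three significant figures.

-0.519 J

For quasistatic motion the external work equals the change in potential energy: W_ext = qΔV = q(V_B − V_A).
At A: distances to the source charges are 0.777 m, 0.877 m; V_A = Σ kqᵢ/rᵢ = 1.46×10⁵ V.
At B: distances to the source charges are 0.499 m, 0.599 m; V_B = Σ kqᵢ/rᵢ = 2.21×10⁵ V.
ΔV = V_B − V_A = 7.51×10⁴ V.
W_ext = qΔV = (-6.91×10⁻⁶ C)(7.51×10⁴ V) = -0.519 J.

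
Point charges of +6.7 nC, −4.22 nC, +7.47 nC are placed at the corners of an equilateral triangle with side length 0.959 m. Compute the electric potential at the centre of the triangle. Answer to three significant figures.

Electric potential is a scalar, so the contributions from each charge add algebraically: V = Σ kqᵢ/rᵢ.
The distance from each vertex to the centroid is a/√3 = 0.554 m.
V = k[(6.70×10⁻⁹)/(0.554) + (-4.22×10⁻⁹)/(0.554) + (7.47×10⁻⁹)/(0.554)] = 162 V.

162 V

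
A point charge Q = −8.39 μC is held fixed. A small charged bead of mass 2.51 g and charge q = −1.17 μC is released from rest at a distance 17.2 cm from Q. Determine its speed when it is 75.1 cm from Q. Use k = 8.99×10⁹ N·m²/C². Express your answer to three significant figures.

17.8 m/s

Only the electrostatic force acts, so mechanical energy is conserved: ½mv² = U₁ − U₂ = kQq(1/r₁ − 1/r₂).
U₁ − U₂ = (8.99×10⁹ N·m²/C²)(-8.39×10⁻⁶ C)(-1.17×10⁻⁶ C)(1/0.172 − 1/0.751) = 0.396 J.
v = √(2·0.396/2.51×10⁻³) = 17.8 m/s.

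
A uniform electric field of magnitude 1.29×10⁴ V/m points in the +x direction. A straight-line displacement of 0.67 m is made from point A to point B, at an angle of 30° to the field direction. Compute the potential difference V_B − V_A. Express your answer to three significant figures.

-7490 V

Only the component of displacement along E changes the potential: ΔV = −E·d·cosθ.
ΔV = −(1.29×10⁴ V/m)(0.670 m)cos30° = -7490 V.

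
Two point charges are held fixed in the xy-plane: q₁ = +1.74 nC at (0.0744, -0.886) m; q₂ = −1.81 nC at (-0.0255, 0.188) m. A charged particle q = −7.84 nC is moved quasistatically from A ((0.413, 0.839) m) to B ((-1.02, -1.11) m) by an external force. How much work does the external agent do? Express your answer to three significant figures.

-1.25×10⁻⁷ J

For quasistatic motion the external work equals the change in potential energy: W_ext = qΔV = q(V_B − V_A).
At A: distances to the source charges are 1.76 m, 0.785 m; V_A = Σ kqᵢ/rᵢ = -11.8 V.
At B: distances to the source charges are 1.12 m, 1.64 m; V_B = Σ kqᵢ/rᵢ = 4.05 V.
ΔV = V_B − V_A = 15.9 V.
W_ext = qΔV = (-7.84×10⁻⁹ C)(15.9 V) = -1.25×10⁻⁷ J.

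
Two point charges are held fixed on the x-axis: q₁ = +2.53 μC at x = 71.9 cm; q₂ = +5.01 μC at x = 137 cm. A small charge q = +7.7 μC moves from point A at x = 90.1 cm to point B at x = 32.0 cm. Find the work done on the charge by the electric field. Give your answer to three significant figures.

The work done by the electric force is W_field = −ΔU = −q(V_B − V_A) = q(V_A − V_B).
At A: distances to the source charges are 0.182 m, 0.469 m; V_A = Σ kqᵢ/rᵢ = 2.21×10⁵ V.
At B: distances to the source charges are 0.399 m, 1.05 m; V_B = Σ kqᵢ/rᵢ = 9.99×10⁴ V.
ΔV = V_B − V_A = -1.21×10⁵ V.
W_field = −qΔV = −(7.70×10⁻⁶ C)(-1.21×10⁵ V) = 0.933 J.

0.933 J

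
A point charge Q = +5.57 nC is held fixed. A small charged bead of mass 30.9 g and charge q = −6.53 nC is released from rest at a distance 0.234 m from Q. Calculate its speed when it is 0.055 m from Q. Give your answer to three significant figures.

Only the electrostatic force acts, so mechanical energy is conserved: ½mv² = U₁ − U₂ = kQq(1/r₁ − 1/r₂).
U₁ − U₂ = (8.99×10⁹ N·m²/C²)(5.57×10⁻⁹ C)(-6.53×10⁻⁹ C)(1/0.234 − 1/0.0550) = 4.55×10⁻⁶ J.
v = √(2·4.55×10⁻⁶/0.0309) = 0.0172 m/s.

0.0172 m/s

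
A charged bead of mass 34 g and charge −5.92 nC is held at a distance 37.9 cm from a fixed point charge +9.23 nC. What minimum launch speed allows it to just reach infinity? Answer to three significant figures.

8.73×10⁻³ m/s

To just escape, total mechanical energy must reach zero at infinity: ½mv²_min + U = 0, so ½mv²_min = −U = |kQq|/r.
|U| = |kQq|/r = (8.99×10⁹ N·m²/C²)(9.23×10⁻⁹)(5.92×10⁻⁹)/(0.379) = 1.30×10⁻⁶ J.
v_min = √(2|U|/m) = √(2·1.30×10⁻⁶/0.0340) = 8.73×10⁻³ m/s.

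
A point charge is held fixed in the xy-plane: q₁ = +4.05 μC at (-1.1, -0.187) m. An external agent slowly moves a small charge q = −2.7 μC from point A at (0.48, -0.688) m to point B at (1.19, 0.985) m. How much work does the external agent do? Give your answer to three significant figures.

For quasistatic motion the external work equals the change in potential energy: W_ext = qΔV = q(V_B − V_A).
At A: distance to the source charge is 1.66 m; V_A = kq₁/r = 2.20×10⁴ V.
At B: distance to the source charge is 2.57 m; V_B = kq₁/r = 1.42×10⁴ V.
ΔV = V_B − V_A = -7810 V.
W_ext = qΔV = (-2.70×10⁻⁶ C)(-7810 V) = 0.0211 J.

0.0211 J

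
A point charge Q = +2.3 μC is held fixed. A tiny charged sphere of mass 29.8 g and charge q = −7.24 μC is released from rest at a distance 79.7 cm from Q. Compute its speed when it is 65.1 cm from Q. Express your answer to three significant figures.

Only the electrostatic force acts, so mechanical energy is conserved: ½mv² = U₁ − U₂ = kQq(1/r₁ − 1/r₂).
U₁ − U₂ = (8.99×10⁹ N·m²/C²)(2.30×10⁻⁶ C)(-7.24×10⁻⁶ C)(1/0.797 − 1/0.651) = 0.0421 J.
v = √(2·0.0421/0.0298) = 1.68 m/s.

1.68 m/s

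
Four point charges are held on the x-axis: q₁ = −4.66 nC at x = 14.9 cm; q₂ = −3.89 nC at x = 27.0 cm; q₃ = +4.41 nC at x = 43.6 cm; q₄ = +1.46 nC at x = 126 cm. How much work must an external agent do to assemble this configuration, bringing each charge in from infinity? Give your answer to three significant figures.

-2.62×10⁻⁷ J

The assembly work is the sum of pairwise potential energies, U = Σ_{i<j} kqᵢqⱼ/rᵢⱼ.
Pair separations: r₁₂ = 0.121 m, r₁₃ = 0.287 m, r₁₄ = 1.11 m, r₂₃ = 0.166 m, r₂₄ = 0.990 m, r₃₄ = 0.824 m.
Summing all 6 pair terms gives U = -2.62×10⁻⁷ J.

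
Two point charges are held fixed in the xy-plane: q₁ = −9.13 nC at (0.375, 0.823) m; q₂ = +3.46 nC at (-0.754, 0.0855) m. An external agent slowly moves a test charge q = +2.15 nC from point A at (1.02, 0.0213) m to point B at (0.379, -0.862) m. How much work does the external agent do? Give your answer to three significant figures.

7.44×10⁻⁸ J

For quasistatic motion the external work equals the change in potential energy: W_ext = qΔV = q(V_B − V_A).
At A: distances to the source charges are 1.03 m, 1.78 m; V_A = Σ kqᵢ/rᵢ = -62.2 V.
At B: distances to the source charges are 1.69 m, 1.48 m; V_B = Σ kqᵢ/rᵢ = -27.7 V.
ΔV = V_B − V_A = 34.6 V.
W_ext = qΔV = (2.15×10⁻⁹ C)(34.6 V) = 7.44×10⁻⁸ J.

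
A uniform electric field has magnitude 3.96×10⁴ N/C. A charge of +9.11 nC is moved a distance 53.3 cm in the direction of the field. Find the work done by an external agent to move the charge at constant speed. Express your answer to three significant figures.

The potential change for a displacement 53.3 cm in the direction of the field is ΔV = −Ed = -2.11×10⁴ V.
W_ext = qΔV = -1.92×10⁻⁴ J.

-1.92×10⁻⁴ J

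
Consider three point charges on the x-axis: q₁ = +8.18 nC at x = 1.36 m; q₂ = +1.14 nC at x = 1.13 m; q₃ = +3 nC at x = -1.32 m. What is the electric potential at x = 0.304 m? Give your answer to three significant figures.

Electric potential is a scalar, so the contributions from each charge add algebraically: V = Σ kqᵢ/rᵢ.
Distances from the field point to each charge: r₁ = 1.06 m, r₂ = 0.826 m, r₃ = 1.62 m.
V = k[(8.18×10⁻⁹)/(1.06) + (1.14×10⁻⁹)/(0.826) + (3.00×10⁻⁹)/(1.62)] = 98.7 V.

98.7 V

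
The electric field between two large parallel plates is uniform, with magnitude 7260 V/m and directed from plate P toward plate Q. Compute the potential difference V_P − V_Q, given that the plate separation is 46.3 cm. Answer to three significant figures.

3360 V

In a uniform field, potential decreases in the direction of E: ΔV = −E·d for a displacement d parallel to E.
Going from Q to P is a displacement of 46.3 cm opposite to the field, so V_P − V_Q = +Ed = 3360 V.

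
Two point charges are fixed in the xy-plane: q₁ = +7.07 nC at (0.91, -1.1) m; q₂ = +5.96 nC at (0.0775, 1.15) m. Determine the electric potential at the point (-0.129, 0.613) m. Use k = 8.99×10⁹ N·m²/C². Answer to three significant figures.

The total potential is the scalar sum of each charge's contribution, V = Σ kqᵢ/rᵢ.
Distances from the field point to each charge: r₁ = 2.00 m, r₂ = 0.575 m.
V = k[(7.07×10⁻⁹)/(2.00) + (5.96×10⁻⁹)/(0.575)] = 125 V.

125 V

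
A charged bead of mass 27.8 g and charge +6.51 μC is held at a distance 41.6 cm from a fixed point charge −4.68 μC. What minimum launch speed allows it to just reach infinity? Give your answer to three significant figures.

To just escape, total mechanical energy must reach zero at infinity: ½mv²_min + U = 0, so ½mv²_min = −U = |kQq|/r.
|U| = |kQq|/r = (8.99×10⁹ N·m²/C²)(4.68×10⁻⁶)(6.51×10⁻⁶)/(0.416) = 0.658 J.
v_min = √(2|U|/m) = √(2·0.658/0.0278) = 6.88 m/s.

6.88 m/s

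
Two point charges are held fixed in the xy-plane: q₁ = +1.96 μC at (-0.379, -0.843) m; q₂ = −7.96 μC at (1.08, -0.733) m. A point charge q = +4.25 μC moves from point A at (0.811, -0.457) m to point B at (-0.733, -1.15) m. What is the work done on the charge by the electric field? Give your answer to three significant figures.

-0.726 J

The work done by the electric force is W_field = −ΔU = −q(V_B − V_A) = q(V_A − V_B).
At A: distances to the source charges are 1.25 m, 0.385 m; V_A = Σ kqᵢ/rᵢ = -1.72×10⁵ V.
At B: distances to the source charges are 0.469 m, 1.86 m; V_B = Σ kqᵢ/rᵢ = -862 V.
ΔV = V_B − V_A = 1.71×10⁵ V.
W_field = −qΔV = −(4.25×10⁻⁶ C)(1.71×10⁵ V) = -0.726 J.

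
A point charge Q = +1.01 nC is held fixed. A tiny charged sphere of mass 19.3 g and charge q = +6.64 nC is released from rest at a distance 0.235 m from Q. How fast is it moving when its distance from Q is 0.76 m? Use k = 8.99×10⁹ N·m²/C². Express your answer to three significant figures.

4.29×10⁻³ m/s

Only the electrostatic force acts, so mechanical energy is conserved: ½mv² = U₁ − U₂ = kQq(1/r₁ − 1/r₂).
U₁ − U₂ = (8.99×10⁹ N·m²/C²)(1.01×10⁻⁹ C)(6.64×10⁻⁹ C)(1/0.235 − 1/0.760) = 1.77×10⁻⁷ J.
v = √(2·1.77×10⁻⁷/0.0193) = 4.29×10⁻³ m/s.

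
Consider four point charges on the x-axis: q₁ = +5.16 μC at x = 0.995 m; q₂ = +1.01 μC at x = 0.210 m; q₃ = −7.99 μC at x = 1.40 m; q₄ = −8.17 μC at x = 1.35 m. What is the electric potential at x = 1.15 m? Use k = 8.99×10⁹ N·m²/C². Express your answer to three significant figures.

The total potential is the scalar sum of each charge's contribution, V = Σ kqᵢ/rᵢ.
Distances from the field point to each charge: r₁ = 0.155 m, r₂ = 0.940 m, r₃ = 0.250 m, r₄ = 0.200 m.
V = k[(5.16×10⁻⁶)/(0.155) + (1.01×10⁻⁶)/(0.940) + (-7.99×10⁻⁶)/(0.250) + (-8.17×10⁻⁶)/(0.200)] = -3.46×10⁵ V.

-3.46×10⁵ V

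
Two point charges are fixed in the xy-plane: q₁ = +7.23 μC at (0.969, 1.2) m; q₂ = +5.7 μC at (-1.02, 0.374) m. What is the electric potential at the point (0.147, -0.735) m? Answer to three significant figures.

6.27×10⁴ V

Electric potential is a scalar, so the contributions from each charge add algebraically: V = Σ kqᵢ/rᵢ.
Distances from the field point to each charge: r₁ = 2.10 m, r₂ = 1.61 m.
V = k[(7.23×10⁻⁶)/(2.10) + (5.70×10⁻⁶)/(1.61)] = 6.27×10⁴ V.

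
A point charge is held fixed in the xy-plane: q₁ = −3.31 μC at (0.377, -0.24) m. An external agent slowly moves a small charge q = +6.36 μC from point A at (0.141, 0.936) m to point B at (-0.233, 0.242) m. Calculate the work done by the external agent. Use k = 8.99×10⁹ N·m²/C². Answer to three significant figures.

-0.0856 J

For quasistatic motion the external work equals the change in potential energy: W_ext = qΔV = q(V_B − V_A).
At A: distance to the source charge is 1.20 m; V_A = kq₁/r = -2.48×10⁴ V.
At B: distance to the source charge is 0.777 m; V_B = kq₁/r = -3.83×10⁴ V.
ΔV = V_B − V_A = -1.35×10⁴ V.
W_ext = qΔV = (6.36×10⁻⁶ C)(-1.35×10⁴ V) = -0.0856 J.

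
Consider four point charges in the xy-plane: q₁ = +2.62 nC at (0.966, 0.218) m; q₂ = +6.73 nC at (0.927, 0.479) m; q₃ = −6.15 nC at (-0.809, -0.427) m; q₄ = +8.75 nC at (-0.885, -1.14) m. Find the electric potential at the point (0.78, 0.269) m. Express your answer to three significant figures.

362 V

The total potential is the scalar sum of each charge's contribution, V = Σ kqᵢ/rᵢ.
Distances from the field point to each charge: r₁ = 0.193 m, r₂ = 0.256 m, r₃ = 1.73 m, r₄ = 2.18 m.
V = k[(2.62×10⁻⁹)/(0.193) + (6.73×10⁻⁹)/(0.256) + (-6.15×10⁻⁹)/(1.73) + (8.75×10⁻⁹)/(2.18)] = 362 V.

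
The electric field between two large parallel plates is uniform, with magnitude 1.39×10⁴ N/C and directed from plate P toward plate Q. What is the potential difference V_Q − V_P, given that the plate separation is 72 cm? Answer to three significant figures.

-1.00×10⁴ V

In a uniform field, potential decreases in the direction of E: ΔV = −E·d for a displacement d parallel to E.
Going from P to Q is a displacement of 72 cm along the field, so V_Q − V_P = −Ed = -1.00×10⁴ V.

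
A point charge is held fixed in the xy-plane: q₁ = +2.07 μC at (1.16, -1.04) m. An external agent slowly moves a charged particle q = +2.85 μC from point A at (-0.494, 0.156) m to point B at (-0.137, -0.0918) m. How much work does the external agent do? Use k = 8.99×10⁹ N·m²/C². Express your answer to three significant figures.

7.03×10⁻³ J

For quasistatic motion the external work equals the change in potential energy: W_ext = qΔV = q(V_B − V_A).
At A: distance to the source charge is 2.04 m; V_A = kq₁/r = 9120 V.
At B: distance to the source charge is 1.61 m; V_B = kq₁/r = 1.16×10⁴ V.
ΔV = V_B − V_A = 2470 V.
W_ext = qΔV = (2.85×10⁻⁶ C)(2470 V) = 7.03×10⁻³ J.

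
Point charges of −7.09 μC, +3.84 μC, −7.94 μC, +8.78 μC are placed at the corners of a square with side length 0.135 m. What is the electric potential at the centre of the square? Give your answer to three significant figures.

The total potential is the scalar sum of each charge's contribution, V = Σ kqᵢ/rᵢ.
The distance from each corner to the centre is a√2/2 = 0.0955 m.
V = k[(-7.09×10⁻⁶)/(0.0955) + (3.84×10⁻⁶)/(0.0955) + (-7.94×10⁻⁶)/(0.0955) + (8.78×10⁻⁶)/(0.0955)] = -2.27×10⁵ V.

-2.27×10⁵ V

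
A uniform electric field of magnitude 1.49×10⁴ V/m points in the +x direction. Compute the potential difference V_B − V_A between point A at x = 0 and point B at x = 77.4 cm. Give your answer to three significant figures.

In a uniform field, potential decreases in the direction of E: V_B − V_A = −E·Δx.
V_B − V_A = −(1.49×10⁴ V/m)(0.774 m) = -1.15×10⁴ V.

-1.15×10⁴ V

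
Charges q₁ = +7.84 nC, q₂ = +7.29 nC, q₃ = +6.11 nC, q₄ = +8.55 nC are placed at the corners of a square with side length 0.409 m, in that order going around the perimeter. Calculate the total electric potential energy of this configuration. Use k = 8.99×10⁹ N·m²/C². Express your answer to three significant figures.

6.57×10⁻⁶ J

The assembly work is the sum of pairwise potential energies, U = Σ_{i<j} kqᵢqⱼ/rᵢⱼ.
The four side pairs have separation 0.409 m and the two diagonal pairs 0.578 m.
Summing all 6 pair terms gives U = 6.57×10⁻⁶ J.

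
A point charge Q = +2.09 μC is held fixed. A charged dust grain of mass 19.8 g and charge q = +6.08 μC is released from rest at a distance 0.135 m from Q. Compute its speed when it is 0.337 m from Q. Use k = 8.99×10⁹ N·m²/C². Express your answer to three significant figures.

Only the electrostatic force acts, so mechanical energy is conserved: ½mv² = U₁ − U₂ = kQq(1/r₁ − 1/r₂).
U₁ − U₂ = (8.99×10⁹ N·m²/C²)(2.09×10⁻⁶ C)(6.08×10⁻⁶ C)(1/0.135 − 1/0.337) = 0.507 J.
v = √(2·0.507/0.0198) = 7.16 m/s.

7.16 m/s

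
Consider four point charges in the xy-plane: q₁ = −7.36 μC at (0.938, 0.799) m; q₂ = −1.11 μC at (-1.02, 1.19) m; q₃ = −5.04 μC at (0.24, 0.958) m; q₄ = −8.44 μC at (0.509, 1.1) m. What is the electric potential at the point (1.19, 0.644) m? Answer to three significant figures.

Electric potential is a scalar, so the contributions from each charge add algebraically: V = Σ kqᵢ/rᵢ.
Distances from the field point to each charge: r₁ = 0.296 m, r₂ = 2.28 m, r₃ = 1.00 m, r₄ = 0.820 m.
V = k[(-7.36×10⁻⁶)/(0.296) + (-1.11×10⁻⁶)/(2.28) + (-5.04×10⁻⁶)/(1.00) + (-8.44×10⁻⁶)/(0.820)] = -3.66×10⁵ V.

-3.66×10⁵ V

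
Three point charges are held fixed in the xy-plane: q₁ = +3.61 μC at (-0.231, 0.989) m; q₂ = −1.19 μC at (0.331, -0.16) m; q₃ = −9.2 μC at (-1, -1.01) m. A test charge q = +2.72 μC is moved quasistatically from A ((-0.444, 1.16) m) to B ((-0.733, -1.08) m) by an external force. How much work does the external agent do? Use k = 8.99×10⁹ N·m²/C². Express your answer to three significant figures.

For quasistatic motion the external work equals the change in potential energy: W_ext = qΔV = q(V_B − V_A).
At A: distances to the source charges are 0.273 m, 1.53 m, 2.24 m; V_A = Σ kqᵢ/rᵢ = 7.49×10⁴ V.
At B: distances to the source charges are 2.13 m, 1.41 m, 0.276 m; V_B = Σ kqᵢ/rᵢ = -2.92×10⁵ V.
ΔV = V_B − V_A = -3.67×10⁵ V.
W_ext = qΔV = (2.72×10⁻⁶ C)(-3.67×10⁵ V) = -0.998 J.

-0.998 J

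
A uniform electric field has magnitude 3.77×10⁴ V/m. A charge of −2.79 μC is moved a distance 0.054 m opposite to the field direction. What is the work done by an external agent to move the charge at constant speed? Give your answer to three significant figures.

The potential change for a displacement 0.054 m opposite to the field direction is ΔV = +Ed = 2040 V.
W_ext = qΔV = -5.68×10⁻³ J.

-5.68×10⁻³ J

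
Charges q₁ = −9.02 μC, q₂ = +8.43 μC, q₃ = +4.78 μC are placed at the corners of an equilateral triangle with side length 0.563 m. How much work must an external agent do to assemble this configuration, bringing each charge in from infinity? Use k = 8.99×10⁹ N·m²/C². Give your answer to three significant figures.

-1.26 J

The assembly work is the sum of pairwise potential energies, U = Σ_{i<j} kqᵢqⱼ/rᵢⱼ.
All three pair separations equal the side length, 0.563 m.
U = (-1.21) + (-0.688) + (0.643) = -1.26 J.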